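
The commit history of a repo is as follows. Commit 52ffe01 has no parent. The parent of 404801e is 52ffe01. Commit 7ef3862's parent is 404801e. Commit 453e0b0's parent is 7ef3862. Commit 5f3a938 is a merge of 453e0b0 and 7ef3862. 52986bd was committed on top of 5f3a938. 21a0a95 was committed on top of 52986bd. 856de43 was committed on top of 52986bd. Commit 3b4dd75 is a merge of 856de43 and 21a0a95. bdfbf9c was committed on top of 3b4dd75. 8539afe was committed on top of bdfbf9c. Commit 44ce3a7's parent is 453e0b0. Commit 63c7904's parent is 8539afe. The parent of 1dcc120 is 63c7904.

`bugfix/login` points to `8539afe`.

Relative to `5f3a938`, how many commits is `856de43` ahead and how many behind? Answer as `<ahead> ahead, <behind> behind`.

2 ahead, 0 behind

Reachable from 856de43: {404801e, 453e0b0, 52986bd, 52ffe01, 5f3a938, 7ef3862, 856de43}.
Reachable from 5f3a938: {404801e, 453e0b0, 52ffe01, 5f3a938, 7ef3862}.
Only in 856de43's history (ahead): {52986bd, 856de43} — 2.
Only in 5f3a938's history (behind): {} — 0.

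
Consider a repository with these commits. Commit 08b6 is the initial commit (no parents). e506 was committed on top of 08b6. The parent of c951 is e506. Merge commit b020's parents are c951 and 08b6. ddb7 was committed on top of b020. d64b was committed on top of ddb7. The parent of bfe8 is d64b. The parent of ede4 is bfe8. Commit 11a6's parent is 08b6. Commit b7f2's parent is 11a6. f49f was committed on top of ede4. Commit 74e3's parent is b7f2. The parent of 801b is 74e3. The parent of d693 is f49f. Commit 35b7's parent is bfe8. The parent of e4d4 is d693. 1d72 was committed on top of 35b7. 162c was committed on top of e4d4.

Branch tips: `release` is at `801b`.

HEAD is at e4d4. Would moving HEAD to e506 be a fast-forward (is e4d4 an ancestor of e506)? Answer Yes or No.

A fast-forward from e4d4 to e506 is possible iff e4d4 is an ancestor of e506.
Ancestors of e506: {08b6, e506}.
e4d4 is not among them, so fast-forward is not possible.

No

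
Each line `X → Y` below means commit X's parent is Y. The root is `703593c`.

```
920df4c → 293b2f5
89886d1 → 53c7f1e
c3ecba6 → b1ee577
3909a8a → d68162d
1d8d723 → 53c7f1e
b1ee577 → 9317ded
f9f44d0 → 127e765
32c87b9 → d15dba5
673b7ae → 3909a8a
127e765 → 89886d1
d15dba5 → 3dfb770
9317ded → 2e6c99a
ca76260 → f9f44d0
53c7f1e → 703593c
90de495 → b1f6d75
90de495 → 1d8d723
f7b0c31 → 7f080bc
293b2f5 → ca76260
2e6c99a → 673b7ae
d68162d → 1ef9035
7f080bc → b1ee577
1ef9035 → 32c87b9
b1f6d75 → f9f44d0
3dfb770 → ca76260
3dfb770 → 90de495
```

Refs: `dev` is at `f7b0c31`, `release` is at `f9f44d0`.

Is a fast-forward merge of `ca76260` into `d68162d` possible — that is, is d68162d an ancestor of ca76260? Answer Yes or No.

A fast-forward from d68162d to ca76260 is possible iff d68162d is an ancestor of ca76260.
Ancestors of ca76260: {127e765, 53c7f1e, 703593c, 89886d1, ca76260, f9f44d0}.
d68162d is not among them, so fast-forward is not possible.

No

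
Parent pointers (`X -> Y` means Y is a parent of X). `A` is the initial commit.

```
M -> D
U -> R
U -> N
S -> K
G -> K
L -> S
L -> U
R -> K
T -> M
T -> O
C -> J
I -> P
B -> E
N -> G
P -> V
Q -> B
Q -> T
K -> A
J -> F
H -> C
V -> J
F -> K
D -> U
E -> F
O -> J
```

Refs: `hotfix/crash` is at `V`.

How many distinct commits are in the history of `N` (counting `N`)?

4

Walking parent pointers from N: reachable set = {A, G, K, N}.
That is 4 commits.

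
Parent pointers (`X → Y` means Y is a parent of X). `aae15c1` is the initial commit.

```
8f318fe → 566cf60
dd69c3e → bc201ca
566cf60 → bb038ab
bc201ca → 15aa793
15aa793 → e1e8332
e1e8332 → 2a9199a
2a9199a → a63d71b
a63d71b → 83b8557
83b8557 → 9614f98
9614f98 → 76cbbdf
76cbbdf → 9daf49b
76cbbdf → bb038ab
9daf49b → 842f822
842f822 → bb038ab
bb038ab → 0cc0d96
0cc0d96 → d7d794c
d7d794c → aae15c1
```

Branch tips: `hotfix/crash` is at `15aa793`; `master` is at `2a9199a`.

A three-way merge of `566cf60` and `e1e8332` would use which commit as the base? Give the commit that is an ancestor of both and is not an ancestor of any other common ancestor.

Ancestors of 566cf60: {0cc0d96, 566cf60, aae15c1, bb038ab, d7d794c}.
Ancestors of e1e8332: {0cc0d96, 2a9199a, 76cbbdf, 83b8557, 842f822, 9614f98, 9daf49b, a63d71b, aae15c1, bb038ab, d7d794c, e1e8332}.
Common ancestors: {0cc0d96, aae15c1, bb038ab, d7d794c}.
Among these, bb038ab is not an ancestor of any other common ancestor — it is the merge base.

bb038ab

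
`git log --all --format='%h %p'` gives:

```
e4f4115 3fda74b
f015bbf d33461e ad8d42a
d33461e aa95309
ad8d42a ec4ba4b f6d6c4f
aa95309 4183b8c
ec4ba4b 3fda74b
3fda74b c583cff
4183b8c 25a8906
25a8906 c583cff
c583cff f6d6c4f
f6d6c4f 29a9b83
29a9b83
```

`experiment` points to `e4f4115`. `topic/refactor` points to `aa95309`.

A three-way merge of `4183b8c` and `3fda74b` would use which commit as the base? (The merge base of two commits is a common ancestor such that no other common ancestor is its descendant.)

Ancestors of 4183b8c: {25a8906, 29a9b83, 4183b8c, c583cff, f6d6c4f}.
Ancestors of 3fda74b: {29a9b83, 3fda74b, c583cff, f6d6c4f}.
Common ancestors: {29a9b83, c583cff, f6d6c4f}.
Among these, c583cff is not an ancestor of any other common ancestor — it is the merge base.

c583cff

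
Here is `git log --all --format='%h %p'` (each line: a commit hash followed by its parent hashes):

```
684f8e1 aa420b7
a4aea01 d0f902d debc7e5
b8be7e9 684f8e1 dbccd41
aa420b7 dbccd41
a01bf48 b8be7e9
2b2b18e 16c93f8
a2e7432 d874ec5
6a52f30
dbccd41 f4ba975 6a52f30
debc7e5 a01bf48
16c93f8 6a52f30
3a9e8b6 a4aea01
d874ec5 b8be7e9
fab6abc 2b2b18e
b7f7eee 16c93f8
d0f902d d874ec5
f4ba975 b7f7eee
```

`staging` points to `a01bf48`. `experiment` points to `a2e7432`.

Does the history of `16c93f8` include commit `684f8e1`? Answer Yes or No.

No

Ancestors of 16c93f8: {16c93f8, 6a52f30}.
684f8e1 is not in that set, so it is not an ancestor of 16c93f8.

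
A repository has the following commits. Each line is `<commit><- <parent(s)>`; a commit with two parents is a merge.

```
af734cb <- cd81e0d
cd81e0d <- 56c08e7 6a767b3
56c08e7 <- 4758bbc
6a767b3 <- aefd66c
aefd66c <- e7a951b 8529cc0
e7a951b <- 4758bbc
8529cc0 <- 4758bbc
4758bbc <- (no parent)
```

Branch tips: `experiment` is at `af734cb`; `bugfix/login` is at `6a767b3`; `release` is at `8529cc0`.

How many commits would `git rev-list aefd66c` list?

Walking parent pointers from aefd66c: reachable set = {4758bbc, 8529cc0, aefd66c, e7a951b}.
That is 4 commits.

4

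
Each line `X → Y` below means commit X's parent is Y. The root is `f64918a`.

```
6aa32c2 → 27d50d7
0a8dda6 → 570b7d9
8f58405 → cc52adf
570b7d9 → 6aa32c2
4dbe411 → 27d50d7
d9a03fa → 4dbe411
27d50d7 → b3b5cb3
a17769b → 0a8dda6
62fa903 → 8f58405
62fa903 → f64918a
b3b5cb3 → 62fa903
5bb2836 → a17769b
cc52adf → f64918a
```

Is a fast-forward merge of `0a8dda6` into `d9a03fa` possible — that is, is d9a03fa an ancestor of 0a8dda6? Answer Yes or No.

No

A fast-forward from d9a03fa to 0a8dda6 is possible iff d9a03fa is an ancestor of 0a8dda6.
Ancestors of 0a8dda6: {0a8dda6, 27d50d7, 570b7d9, 62fa903, 6aa32c2, 8f58405, b3b5cb3, cc52adf, f64918a}.
d9a03fa is not among them, so fast-forward is not possible.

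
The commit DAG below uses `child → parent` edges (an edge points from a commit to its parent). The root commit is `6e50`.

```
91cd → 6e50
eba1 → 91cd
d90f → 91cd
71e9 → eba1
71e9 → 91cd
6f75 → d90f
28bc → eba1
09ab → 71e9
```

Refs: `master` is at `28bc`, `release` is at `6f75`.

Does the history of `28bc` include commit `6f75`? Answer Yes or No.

Ancestors of 28bc: {28bc, 6e50, 91cd, eba1}.
6f75 is not in that set, so it is not an ancestor of 28bc.

No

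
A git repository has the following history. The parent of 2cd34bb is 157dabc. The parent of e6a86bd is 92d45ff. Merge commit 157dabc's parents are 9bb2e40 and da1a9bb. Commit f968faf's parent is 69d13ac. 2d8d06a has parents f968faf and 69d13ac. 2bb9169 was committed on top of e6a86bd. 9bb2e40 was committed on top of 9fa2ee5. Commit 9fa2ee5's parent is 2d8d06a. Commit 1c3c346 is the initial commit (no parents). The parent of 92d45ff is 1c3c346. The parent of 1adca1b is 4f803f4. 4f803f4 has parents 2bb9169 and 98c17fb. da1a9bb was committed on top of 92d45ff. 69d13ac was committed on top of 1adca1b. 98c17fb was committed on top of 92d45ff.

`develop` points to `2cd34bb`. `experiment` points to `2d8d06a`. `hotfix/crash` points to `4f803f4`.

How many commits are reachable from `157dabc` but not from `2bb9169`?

10

Reachable from 157dabc: {157dabc, 1adca1b, 1c3c346, 2bb9169, 2d8d06a, 4f803f4, 69d13ac, 92d45ff, 98c17fb, 9bb2e40, 9fa2ee5, da1a9bb, e6a86bd, f968faf}.
Reachable from 2bb9169: {1c3c346, 2bb9169, 92d45ff, e6a86bd}.
In 157dabc's history but not 2bb9169's: {157dabc, 1adca1b, 2d8d06a, 4f803f4, 69d13ac, 98c17fb, 9bb2e40, 9fa2ee5, da1a9bb, f968faf} — 10 commits.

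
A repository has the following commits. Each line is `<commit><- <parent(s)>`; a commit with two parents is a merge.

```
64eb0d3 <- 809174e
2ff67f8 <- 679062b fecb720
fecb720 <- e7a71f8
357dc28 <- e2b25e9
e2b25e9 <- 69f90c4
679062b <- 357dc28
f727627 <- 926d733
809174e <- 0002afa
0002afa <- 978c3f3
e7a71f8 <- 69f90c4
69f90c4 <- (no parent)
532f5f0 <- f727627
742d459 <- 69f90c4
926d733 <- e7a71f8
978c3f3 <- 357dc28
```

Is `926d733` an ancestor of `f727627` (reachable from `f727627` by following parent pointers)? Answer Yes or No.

Yes

Ancestors of f727627 (commits reachable by following parents): {69f90c4, 926d733, e7a71f8, f727627}.
926d733 is in that set, so it is an ancestor of f727627.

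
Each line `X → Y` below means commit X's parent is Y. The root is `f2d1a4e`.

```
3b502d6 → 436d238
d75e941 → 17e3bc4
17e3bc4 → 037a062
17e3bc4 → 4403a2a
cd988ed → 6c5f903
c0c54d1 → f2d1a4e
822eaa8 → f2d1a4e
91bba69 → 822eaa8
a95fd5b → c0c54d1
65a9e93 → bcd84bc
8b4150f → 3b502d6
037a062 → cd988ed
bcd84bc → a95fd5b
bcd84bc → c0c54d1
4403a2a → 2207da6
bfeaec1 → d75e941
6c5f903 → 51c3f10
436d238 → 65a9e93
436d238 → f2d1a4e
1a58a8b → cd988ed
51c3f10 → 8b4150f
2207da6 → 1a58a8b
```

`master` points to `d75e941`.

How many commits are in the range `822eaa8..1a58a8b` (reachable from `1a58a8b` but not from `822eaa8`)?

11

Reachable from 1a58a8b: {1a58a8b, 3b502d6, 436d238, 51c3f10, 65a9e93, 6c5f903, 8b4150f, a95fd5b, bcd84bc, c0c54d1, cd988ed, f2d1a4e}.
Reachable from 822eaa8: {822eaa8, f2d1a4e}.
In 1a58a8b's history but not 822eaa8's: {1a58a8b, 3b502d6, 436d238, 51c3f10, 65a9e93, 6c5f903, 8b4150f, a95fd5b, bcd84bc, c0c54d1, cd988ed} — 11 commits.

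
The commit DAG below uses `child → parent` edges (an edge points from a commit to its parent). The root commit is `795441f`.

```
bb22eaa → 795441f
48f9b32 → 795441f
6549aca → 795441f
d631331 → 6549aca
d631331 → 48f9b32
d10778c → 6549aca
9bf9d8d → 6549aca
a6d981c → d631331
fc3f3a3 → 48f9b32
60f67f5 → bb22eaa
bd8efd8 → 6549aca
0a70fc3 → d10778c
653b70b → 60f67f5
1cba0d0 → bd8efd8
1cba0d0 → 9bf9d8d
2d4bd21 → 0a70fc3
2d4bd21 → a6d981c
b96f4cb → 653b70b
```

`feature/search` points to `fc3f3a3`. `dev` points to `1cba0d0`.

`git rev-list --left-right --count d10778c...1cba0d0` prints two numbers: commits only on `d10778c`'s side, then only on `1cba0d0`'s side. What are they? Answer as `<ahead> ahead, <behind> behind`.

1 ahead, 3 behind

Reachable from d10778c: {6549aca, 795441f, d10778c}.
Reachable from 1cba0d0: {1cba0d0, 6549aca, 795441f, 9bf9d8d, bd8efd8}.
Only in d10778c's history (ahead): {d10778c} — 1.
Only in 1cba0d0's history (behind): {1cba0d0, 9bf9d8d, bd8efd8} — 3.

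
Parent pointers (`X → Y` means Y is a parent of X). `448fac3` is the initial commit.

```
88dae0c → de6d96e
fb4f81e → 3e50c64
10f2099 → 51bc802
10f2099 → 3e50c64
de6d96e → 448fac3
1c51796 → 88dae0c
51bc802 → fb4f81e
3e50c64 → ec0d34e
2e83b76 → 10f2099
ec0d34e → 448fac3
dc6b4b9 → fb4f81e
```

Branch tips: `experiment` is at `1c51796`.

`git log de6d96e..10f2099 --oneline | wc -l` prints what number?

Reachable from 10f2099: {10f2099, 3e50c64, 448fac3, 51bc802, ec0d34e, fb4f81e}.
Reachable from de6d96e: {448fac3, de6d96e}.
In 10f2099's history but not de6d96e's: {10f2099, 3e50c64, 51bc802, ec0d34e, fb4f81e} — 5 commits.

5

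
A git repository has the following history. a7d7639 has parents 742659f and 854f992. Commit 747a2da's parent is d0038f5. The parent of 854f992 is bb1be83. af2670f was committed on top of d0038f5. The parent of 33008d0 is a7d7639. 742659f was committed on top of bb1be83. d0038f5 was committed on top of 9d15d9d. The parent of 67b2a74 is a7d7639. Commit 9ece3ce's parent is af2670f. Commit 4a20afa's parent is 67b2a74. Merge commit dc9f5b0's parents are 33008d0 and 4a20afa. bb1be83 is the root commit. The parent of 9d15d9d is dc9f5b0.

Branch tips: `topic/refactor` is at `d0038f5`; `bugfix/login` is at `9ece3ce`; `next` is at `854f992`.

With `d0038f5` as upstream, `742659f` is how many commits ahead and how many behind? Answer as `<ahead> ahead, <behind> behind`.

0 ahead, 8 behind

Reachable from 742659f: {742659f, bb1be83}.
Reachable from d0038f5: {33008d0, 4a20afa, 67b2a74, 742659f, 854f992, 9d15d9d, a7d7639, bb1be83, d0038f5, dc9f5b0}.
Only in 742659f's history (ahead): {} — 0.
Only in d0038f5's history (behind): {33008d0, 4a20afa, 67b2a74, 854f992, 9d15d9d, a7d7639, d0038f5, dc9f5b0} — 8.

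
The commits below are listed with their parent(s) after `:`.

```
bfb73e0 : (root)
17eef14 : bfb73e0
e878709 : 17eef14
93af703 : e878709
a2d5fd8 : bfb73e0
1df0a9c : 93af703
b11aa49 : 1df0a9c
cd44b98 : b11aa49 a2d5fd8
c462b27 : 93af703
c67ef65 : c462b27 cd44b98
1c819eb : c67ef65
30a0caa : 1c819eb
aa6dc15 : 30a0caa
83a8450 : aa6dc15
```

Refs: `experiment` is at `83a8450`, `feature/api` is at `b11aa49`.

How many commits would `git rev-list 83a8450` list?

14

Walking parent pointers from 83a8450: reachable set = {17eef14, 1c819eb, 1df0a9c, 30a0caa, 83a8450, 93af703, a2d5fd8, aa6dc15, b11aa49, bfb73e0, c462b27, c67ef65, cd44b98, e878709}.
That is 14 commits.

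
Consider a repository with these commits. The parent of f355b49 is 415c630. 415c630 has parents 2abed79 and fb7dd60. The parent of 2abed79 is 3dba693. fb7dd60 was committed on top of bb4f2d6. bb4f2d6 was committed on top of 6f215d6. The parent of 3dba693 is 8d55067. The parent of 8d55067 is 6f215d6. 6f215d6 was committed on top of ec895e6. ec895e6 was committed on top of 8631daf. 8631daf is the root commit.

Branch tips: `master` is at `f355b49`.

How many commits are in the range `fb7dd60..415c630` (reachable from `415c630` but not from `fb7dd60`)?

Reachable from 415c630: {2abed79, 3dba693, 415c630, 6f215d6, 8631daf, 8d55067, bb4f2d6, ec895e6, fb7dd60}.
Reachable from fb7dd60: {6f215d6, 8631daf, bb4f2d6, ec895e6, fb7dd60}.
In 415c630's history but not fb7dd60's: {2abed79, 3dba693, 415c630, 8d55067} — 4 commits.

4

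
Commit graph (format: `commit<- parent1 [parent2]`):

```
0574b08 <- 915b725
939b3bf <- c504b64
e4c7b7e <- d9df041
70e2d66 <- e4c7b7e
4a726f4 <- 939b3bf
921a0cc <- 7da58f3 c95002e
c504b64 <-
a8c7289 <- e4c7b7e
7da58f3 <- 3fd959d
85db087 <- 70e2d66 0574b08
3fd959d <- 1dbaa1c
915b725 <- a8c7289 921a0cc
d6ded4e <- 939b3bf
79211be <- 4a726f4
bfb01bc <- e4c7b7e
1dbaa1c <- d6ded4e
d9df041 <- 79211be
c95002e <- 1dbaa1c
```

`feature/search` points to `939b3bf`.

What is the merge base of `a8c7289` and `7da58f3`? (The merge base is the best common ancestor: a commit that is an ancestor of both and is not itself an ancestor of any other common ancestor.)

939b3bf

Ancestors of a8c7289: {4a726f4, 79211be, 939b3bf, a8c7289, c504b64, d9df041, e4c7b7e}.
Ancestors of 7da58f3: {1dbaa1c, 3fd959d, 7da58f3, 939b3bf, c504b64, d6ded4e}.
Common ancestors: {939b3bf, c504b64}.
Among these, 939b3bf is not an ancestor of any other common ancestor — it is the merge base.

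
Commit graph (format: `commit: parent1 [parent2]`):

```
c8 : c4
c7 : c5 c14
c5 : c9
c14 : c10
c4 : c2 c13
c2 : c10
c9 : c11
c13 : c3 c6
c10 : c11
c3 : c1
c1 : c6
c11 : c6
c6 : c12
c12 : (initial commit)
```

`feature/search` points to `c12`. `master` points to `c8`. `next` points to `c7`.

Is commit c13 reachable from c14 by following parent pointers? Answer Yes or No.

Ancestors of c14: {c10, c11, c12, c14, c6}.
c13 is not in that set, so it is not an ancestor of c14.

No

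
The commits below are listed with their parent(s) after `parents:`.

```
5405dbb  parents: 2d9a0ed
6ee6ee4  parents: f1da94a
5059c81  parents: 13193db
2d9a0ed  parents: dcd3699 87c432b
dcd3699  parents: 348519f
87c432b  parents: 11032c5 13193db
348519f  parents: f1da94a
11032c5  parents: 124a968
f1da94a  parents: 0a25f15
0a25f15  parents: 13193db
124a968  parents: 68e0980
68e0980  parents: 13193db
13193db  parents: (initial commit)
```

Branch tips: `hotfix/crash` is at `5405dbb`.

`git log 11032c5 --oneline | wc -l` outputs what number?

4

Walking parent pointers from 11032c5: reachable set = {11032c5, 124a968, 13193db, 68e0980}.
That is 4 commits.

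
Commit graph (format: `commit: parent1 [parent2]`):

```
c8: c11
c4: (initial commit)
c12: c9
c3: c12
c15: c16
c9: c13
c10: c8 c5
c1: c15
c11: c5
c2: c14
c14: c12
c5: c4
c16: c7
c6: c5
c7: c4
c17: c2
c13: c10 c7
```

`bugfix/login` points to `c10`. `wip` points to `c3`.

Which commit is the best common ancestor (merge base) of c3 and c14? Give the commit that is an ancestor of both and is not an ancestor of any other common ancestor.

c12

Ancestors of c3: {c10, c11, c12, c13, c3, c4, c5, c7, c8, c9}.
Ancestors of c14: {c10, c11, c12, c13, c14, c4, c5, c7, c8, c9}.
Common ancestors: {c10, c11, c12, c13, c4, c5, c7, c8, c9}.
Among these, c12 is not an ancestor of any other common ancestor — it is the merge base.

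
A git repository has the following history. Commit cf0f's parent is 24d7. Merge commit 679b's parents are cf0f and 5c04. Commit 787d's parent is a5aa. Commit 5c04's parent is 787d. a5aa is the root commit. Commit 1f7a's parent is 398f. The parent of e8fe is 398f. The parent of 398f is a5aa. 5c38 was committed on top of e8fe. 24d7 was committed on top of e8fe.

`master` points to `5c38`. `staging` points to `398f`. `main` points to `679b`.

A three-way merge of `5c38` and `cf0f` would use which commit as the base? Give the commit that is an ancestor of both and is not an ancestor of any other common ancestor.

Ancestors of 5c38: {398f, 5c38, a5aa, e8fe}.
Ancestors of cf0f: {24d7, 398f, a5aa, cf0f, e8fe}.
Common ancestors: {398f, a5aa, e8fe}.
Among these, e8fe is not an ancestor of any other common ancestor — it is the merge base.

e8fe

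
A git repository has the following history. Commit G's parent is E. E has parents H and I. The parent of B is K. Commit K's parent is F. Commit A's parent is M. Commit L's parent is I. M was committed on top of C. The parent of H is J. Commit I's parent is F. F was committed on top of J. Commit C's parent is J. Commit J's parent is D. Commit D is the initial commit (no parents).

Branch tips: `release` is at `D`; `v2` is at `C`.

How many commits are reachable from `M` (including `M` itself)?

4

Walking parent pointers from M: reachable set = {C, D, J, M}.
That is 4 commits.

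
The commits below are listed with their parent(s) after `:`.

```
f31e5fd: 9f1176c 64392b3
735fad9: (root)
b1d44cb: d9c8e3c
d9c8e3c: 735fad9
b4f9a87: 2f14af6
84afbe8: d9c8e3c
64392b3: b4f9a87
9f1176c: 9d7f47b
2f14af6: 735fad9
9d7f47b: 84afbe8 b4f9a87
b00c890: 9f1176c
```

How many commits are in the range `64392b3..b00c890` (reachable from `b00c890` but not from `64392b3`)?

Reachable from b00c890: {2f14af6, 735fad9, 84afbe8, 9d7f47b, 9f1176c, b00c890, b4f9a87, d9c8e3c}.
Reachable from 64392b3: {2f14af6, 64392b3, 735fad9, b4f9a87}.
In b00c890's history but not 64392b3's: {84afbe8, 9d7f47b, 9f1176c, b00c890, d9c8e3c} — 5 commits.

5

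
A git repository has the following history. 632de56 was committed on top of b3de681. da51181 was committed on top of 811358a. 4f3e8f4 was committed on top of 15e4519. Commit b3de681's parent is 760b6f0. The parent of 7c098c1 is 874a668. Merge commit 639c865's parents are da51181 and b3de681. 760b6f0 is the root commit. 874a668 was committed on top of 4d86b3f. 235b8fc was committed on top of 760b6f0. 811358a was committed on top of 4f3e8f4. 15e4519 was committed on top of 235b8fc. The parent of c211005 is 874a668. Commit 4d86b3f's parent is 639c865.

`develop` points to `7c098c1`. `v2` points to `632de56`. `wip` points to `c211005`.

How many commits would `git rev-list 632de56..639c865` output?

6

Reachable from 639c865: {15e4519, 235b8fc, 4f3e8f4, 639c865, 760b6f0, 811358a, b3de681, da51181}.
Reachable from 632de56: {632de56, 760b6f0, b3de681}.
In 639c865's history but not 632de56's: {15e4519, 235b8fc, 4f3e8f4, 639c865, 811358a, da51181} — 6 commits.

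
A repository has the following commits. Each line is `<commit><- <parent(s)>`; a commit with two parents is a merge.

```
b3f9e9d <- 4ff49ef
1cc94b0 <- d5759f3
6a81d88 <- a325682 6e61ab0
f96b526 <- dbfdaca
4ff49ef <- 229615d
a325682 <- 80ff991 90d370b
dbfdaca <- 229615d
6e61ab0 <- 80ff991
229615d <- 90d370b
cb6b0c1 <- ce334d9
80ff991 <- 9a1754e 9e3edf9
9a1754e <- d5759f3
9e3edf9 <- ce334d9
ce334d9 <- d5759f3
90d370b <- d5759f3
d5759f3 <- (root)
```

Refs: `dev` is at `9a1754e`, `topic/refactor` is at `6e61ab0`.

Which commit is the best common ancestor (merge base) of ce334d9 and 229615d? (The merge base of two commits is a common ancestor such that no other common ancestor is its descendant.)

d5759f3

Ancestors of ce334d9: {ce334d9, d5759f3}.
Ancestors of 229615d: {229615d, 90d370b, d5759f3}.
Common ancestors: {d5759f3}.
The only common ancestor is d5759f3, so it is the merge base.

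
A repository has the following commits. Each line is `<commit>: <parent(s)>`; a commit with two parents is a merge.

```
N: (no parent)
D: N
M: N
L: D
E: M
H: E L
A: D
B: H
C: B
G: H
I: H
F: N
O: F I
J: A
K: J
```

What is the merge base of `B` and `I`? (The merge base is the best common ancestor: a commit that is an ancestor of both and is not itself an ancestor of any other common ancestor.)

Ancestors of B: {B, D, E, H, L, M, N}.
Ancestors of I: {D, E, H, I, L, M, N}.
Common ancestors: {D, E, H, L, M, N}.
Among these, H is not an ancestor of any other common ancestor — it is the merge base.

H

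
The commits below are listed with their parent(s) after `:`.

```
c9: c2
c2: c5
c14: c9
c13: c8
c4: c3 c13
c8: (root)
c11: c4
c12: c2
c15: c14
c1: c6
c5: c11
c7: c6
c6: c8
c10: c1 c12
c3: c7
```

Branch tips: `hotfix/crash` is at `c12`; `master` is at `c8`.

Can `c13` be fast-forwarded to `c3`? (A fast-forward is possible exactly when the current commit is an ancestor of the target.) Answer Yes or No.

A fast-forward from c13 to c3 is possible iff c13 is an ancestor of c3.
Ancestors of c3: {c3, c6, c7, c8}.
c13 is not among them, so fast-forward is not possible.

No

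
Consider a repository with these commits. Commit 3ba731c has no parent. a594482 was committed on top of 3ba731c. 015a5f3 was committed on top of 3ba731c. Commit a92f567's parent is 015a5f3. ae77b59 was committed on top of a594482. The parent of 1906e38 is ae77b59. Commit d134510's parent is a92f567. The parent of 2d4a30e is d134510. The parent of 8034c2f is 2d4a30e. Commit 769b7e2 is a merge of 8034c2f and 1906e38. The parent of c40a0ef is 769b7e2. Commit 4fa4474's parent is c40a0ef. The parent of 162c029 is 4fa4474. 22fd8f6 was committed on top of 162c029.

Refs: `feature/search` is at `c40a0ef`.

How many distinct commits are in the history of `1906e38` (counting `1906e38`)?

4

Walking parent pointers from 1906e38: reachable set = {1906e38, 3ba731c, a594482, ae77b59}.
That is 4 commits.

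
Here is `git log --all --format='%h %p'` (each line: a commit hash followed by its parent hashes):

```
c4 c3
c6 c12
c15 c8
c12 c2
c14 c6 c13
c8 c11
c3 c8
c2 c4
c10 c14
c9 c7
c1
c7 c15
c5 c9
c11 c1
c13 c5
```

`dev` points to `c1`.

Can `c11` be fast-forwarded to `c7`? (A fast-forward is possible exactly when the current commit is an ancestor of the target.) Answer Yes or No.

Yes

A fast-forward from c11 to c7 is possible iff c11 is an ancestor of c7.
Ancestors of c7: {c1, c11, c15, c7, c8}.
c11 is among them, so fast-forward is possible.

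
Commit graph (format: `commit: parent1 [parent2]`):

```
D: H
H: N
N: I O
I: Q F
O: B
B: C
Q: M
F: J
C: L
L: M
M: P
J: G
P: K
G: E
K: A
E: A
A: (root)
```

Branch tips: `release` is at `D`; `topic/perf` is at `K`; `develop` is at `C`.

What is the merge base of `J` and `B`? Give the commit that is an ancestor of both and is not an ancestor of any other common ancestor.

Ancestors of J: {A, E, G, J}.
Ancestors of B: {A, B, C, K, L, M, P}.
Common ancestors: {A}.
The only common ancestor is A, so it is the merge base.

A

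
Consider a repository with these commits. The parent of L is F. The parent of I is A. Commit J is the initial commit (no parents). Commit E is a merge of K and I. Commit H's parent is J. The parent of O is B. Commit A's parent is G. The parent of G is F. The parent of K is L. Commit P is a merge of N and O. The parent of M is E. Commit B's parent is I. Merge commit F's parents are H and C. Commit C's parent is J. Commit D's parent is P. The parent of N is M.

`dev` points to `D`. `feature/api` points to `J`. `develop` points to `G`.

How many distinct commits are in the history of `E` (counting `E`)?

Walking parent pointers from E: reachable set = {A, C, E, F, G, H, I, J, K, L}.
That is 10 commits.

10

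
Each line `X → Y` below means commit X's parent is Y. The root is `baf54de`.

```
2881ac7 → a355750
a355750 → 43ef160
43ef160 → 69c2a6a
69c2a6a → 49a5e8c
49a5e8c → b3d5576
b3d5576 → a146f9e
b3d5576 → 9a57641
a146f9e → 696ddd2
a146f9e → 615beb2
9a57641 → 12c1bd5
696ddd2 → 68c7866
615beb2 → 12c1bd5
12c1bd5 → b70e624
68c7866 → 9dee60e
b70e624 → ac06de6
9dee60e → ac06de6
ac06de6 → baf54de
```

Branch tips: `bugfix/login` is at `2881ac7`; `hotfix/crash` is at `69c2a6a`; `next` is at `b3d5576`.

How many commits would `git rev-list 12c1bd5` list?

Walking parent pointers from 12c1bd5: reachable set = {12c1bd5, ac06de6, b70e624, baf54de}.
That is 4 commits.

4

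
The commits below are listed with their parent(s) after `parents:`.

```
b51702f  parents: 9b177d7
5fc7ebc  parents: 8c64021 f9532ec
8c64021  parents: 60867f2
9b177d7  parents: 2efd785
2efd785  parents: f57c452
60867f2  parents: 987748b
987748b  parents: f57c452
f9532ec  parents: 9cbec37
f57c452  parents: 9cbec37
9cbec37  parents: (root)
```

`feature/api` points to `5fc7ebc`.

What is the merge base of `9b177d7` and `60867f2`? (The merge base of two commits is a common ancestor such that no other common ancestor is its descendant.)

Ancestors of 9b177d7: {2efd785, 9b177d7, 9cbec37, f57c452}.
Ancestors of 60867f2: {60867f2, 987748b, 9cbec37, f57c452}.
Common ancestors: {9cbec37, f57c452}.
Among these, f57c452 is not an ancestor of any other common ancestor — it is the merge base.

f57c452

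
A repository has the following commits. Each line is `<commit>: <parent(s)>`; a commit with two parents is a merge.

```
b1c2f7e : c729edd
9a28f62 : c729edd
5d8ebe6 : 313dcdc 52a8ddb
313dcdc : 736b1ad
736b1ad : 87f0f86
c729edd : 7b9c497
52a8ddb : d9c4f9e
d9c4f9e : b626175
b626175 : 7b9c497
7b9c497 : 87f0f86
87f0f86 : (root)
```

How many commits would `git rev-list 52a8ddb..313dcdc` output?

Reachable from 313dcdc: {313dcdc, 736b1ad, 87f0f86}.
Reachable from 52a8ddb: {52a8ddb, 7b9c497, 87f0f86, b626175, d9c4f9e}.
In 313dcdc's history but not 52a8ddb's: {313dcdc, 736b1ad} — 2 commits.

2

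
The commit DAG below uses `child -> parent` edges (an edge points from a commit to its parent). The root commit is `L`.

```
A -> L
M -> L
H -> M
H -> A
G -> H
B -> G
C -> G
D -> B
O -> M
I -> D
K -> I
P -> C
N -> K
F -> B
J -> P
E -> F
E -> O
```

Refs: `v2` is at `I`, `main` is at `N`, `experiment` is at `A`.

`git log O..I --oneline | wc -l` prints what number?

Reachable from I: {A, B, D, G, H, I, L, M}.
Reachable from O: {L, M, O}.
In I's history but not O's: {A, B, D, G, H, I} — 6 commits.

6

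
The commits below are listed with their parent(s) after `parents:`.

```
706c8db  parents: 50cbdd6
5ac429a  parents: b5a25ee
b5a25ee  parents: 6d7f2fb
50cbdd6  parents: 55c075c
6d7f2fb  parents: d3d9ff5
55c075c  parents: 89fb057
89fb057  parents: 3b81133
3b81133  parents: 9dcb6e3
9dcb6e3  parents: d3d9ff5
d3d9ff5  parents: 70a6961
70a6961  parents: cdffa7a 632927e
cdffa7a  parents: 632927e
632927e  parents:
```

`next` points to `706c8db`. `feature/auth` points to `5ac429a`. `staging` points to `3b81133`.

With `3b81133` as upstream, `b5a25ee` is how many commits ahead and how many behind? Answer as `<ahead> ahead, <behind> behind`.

2 ahead, 2 behind

Reachable from b5a25ee: {632927e, 6d7f2fb, 70a6961, b5a25ee, cdffa7a, d3d9ff5}.
Reachable from 3b81133: {3b81133, 632927e, 70a6961, 9dcb6e3, cdffa7a, d3d9ff5}.
Only in b5a25ee's history (ahead): {6d7f2fb, b5a25ee} — 2.
Only in 3b81133's history (behind): {3b81133, 9dcb6e3} — 2.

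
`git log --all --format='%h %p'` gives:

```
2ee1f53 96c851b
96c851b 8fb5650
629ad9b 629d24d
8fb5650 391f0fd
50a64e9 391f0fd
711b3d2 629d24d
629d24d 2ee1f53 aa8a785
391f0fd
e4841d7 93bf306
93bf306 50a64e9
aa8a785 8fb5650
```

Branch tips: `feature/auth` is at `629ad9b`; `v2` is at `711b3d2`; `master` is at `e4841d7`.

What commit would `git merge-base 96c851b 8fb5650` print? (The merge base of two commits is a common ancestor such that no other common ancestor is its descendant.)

8fb5650

Ancestors of 96c851b: {391f0fd, 8fb5650, 96c851b}.
Ancestors of 8fb5650: {391f0fd, 8fb5650}.
Common ancestors: {391f0fd, 8fb5650}.
Among these, 8fb5650 is not an ancestor of any other common ancestor — it is the merge base.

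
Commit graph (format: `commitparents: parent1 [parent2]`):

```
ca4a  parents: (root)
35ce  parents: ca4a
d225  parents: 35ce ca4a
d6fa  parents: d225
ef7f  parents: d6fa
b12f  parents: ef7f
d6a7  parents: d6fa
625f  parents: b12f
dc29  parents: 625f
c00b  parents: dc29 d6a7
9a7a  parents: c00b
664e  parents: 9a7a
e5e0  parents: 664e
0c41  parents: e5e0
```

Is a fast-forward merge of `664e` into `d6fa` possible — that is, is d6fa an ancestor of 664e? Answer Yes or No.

A fast-forward from d6fa to 664e is possible iff d6fa is an ancestor of 664e.
Ancestors of 664e: {35ce, 625f, 664e, 9a7a, b12f, c00b, ca4a, d225, d6a7, d6fa, dc29, ef7f}.
d6fa is among them, so fast-forward is possible.

Yes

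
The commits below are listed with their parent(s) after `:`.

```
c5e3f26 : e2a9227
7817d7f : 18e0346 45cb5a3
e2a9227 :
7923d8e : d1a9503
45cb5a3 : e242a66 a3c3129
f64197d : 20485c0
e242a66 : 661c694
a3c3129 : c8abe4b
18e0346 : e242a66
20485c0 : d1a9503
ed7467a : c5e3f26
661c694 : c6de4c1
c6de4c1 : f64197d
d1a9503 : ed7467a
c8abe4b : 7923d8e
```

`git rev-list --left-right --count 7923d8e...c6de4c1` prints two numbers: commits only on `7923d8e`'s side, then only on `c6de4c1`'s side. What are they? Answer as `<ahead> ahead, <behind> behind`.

Reachable from 7923d8e: {7923d8e, c5e3f26, d1a9503, e2a9227, ed7467a}.
Reachable from c6de4c1: {20485c0, c5e3f26, c6de4c1, d1a9503, e2a9227, ed7467a, f64197d}.
Only in 7923d8e's history (ahead): {7923d8e} — 1.
Only in c6de4c1's history (behind): {20485c0, c6de4c1, f64197d} — 3.

1 ahead, 3 behind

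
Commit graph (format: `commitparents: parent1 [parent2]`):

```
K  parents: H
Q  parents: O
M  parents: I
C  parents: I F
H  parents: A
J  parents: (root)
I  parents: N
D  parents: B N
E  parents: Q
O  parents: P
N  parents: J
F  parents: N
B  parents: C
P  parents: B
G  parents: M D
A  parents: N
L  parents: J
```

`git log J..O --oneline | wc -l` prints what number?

Reachable from O: {B, C, F, I, J, N, O, P}.
Reachable from J: {J}.
In O's history but not J's: {B, C, F, I, N, O, P} — 7 commits.

7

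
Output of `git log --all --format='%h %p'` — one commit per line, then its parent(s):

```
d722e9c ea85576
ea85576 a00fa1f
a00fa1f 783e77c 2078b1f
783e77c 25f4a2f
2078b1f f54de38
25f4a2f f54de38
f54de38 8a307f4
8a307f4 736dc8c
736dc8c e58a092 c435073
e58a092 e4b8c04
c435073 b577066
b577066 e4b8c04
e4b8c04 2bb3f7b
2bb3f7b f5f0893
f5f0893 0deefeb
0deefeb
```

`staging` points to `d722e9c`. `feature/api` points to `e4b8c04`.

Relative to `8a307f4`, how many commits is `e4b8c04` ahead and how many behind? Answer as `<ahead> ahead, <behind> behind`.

0 ahead, 5 behind

Reachable from e4b8c04: {0deefeb, 2bb3f7b, e4b8c04, f5f0893}.
Reachable from 8a307f4: {0deefeb, 2bb3f7b, 736dc8c, 8a307f4, b577066, c435073, e4b8c04, e58a092, f5f0893}.
Only in e4b8c04's history (ahead): {} — 0.
Only in 8a307f4's history (behind): {736dc8c, 8a307f4, b577066, c435073, e58a092} — 5.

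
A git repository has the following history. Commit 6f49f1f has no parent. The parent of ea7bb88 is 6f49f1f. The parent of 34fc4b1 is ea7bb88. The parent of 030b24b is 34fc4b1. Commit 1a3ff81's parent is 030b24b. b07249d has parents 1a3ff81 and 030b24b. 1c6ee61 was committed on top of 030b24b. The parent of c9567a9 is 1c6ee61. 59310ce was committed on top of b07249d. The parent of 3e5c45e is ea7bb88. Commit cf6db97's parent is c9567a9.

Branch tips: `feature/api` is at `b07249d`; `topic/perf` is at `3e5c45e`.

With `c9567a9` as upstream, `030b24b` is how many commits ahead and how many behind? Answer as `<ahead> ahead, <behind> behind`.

0 ahead, 2 behind

Reachable from 030b24b: {030b24b, 34fc4b1, 6f49f1f, ea7bb88}.
Reachable from c9567a9: {030b24b, 1c6ee61, 34fc4b1, 6f49f1f, c9567a9, ea7bb88}.
Only in 030b24b's history (ahead): {} — 0.
Only in c9567a9's history (behind): {1c6ee61, c9567a9} — 2.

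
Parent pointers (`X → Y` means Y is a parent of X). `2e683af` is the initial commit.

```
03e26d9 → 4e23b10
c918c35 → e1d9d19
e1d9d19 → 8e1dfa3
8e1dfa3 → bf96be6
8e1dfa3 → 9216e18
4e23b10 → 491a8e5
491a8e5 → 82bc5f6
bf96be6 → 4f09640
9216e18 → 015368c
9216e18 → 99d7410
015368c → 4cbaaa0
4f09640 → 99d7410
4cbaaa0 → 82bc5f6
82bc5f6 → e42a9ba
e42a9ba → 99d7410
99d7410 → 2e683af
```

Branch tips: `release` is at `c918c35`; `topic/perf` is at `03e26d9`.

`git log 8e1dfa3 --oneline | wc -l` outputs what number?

Walking parent pointers from 8e1dfa3: reachable set = {015368c, 2e683af, 4cbaaa0, 4f09640, 82bc5f6, 8e1dfa3, 9216e18, 99d7410, bf96be6, e42a9ba}.
That is 10 commits.

10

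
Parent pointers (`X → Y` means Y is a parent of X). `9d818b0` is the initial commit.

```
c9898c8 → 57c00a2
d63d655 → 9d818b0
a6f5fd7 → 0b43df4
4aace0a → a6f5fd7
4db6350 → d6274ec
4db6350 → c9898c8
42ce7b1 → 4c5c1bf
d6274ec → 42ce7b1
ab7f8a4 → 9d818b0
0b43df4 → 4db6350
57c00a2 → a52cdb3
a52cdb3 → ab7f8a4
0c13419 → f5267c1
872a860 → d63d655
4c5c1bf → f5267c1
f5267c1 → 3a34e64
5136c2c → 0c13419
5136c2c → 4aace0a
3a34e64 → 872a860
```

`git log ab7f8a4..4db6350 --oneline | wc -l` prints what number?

11

Reachable from 4db6350: {3a34e64, 42ce7b1, 4c5c1bf, 4db6350, 57c00a2, 872a860, 9d818b0, a52cdb3, ab7f8a4, c9898c8, d6274ec, d63d655, f5267c1}.
Reachable from ab7f8a4: {9d818b0, ab7f8a4}.
In 4db6350's history but not ab7f8a4's: {3a34e64, 42ce7b1, 4c5c1bf, 4db6350, 57c00a2, 872a860, a52cdb3, c9898c8, d6274ec, d63d655, f5267c1} — 11 commits.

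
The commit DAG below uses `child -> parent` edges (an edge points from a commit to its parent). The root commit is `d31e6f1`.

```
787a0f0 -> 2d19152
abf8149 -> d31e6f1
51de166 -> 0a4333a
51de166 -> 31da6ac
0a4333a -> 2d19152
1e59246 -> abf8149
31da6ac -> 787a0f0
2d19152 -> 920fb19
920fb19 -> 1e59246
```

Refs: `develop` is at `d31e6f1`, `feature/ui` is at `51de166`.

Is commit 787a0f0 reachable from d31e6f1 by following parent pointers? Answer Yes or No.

No

Ancestors of d31e6f1: {d31e6f1}.
787a0f0 is not in that set, so it is not an ancestor of d31e6f1.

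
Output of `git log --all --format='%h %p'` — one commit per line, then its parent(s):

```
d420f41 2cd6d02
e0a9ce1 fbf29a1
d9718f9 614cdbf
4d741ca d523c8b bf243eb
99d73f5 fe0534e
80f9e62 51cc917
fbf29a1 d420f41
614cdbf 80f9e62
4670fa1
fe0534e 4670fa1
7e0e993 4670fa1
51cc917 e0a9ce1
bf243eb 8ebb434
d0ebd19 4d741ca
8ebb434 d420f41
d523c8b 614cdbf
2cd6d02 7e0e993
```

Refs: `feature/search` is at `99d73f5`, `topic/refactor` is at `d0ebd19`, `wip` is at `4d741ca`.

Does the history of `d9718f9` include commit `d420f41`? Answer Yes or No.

Ancestors of d9718f9 (commits reachable by following parents): {2cd6d02, 4670fa1, 51cc917, 614cdbf, 7e0e993, 80f9e62, d420f41, d9718f9, e0a9ce1, fbf29a1}.
d420f41 is in that set, so it is an ancestor of d9718f9.

Yes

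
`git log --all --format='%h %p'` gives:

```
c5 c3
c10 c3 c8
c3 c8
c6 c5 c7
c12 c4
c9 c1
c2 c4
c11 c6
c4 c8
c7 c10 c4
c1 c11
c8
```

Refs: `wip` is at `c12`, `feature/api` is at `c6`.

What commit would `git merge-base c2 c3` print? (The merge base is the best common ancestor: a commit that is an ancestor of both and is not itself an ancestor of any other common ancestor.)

Ancestors of c2: {c2, c4, c8}.
Ancestors of c3: {c3, c8}.
Common ancestors: {c8}.
The only common ancestor is c8, so it is the merge base.

c8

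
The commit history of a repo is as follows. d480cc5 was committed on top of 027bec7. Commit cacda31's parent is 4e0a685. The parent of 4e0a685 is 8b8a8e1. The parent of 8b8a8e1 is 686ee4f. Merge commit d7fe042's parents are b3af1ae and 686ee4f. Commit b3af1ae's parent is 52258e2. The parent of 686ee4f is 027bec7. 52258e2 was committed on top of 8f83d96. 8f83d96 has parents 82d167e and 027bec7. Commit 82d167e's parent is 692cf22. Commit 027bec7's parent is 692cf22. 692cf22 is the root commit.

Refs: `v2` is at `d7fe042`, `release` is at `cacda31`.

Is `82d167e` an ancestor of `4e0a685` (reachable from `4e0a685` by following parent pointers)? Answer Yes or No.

No

Ancestors of 4e0a685: {027bec7, 4e0a685, 686ee4f, 692cf22, 8b8a8e1}.
82d167e is not in that set, so it is not an ancestor of 4e0a685.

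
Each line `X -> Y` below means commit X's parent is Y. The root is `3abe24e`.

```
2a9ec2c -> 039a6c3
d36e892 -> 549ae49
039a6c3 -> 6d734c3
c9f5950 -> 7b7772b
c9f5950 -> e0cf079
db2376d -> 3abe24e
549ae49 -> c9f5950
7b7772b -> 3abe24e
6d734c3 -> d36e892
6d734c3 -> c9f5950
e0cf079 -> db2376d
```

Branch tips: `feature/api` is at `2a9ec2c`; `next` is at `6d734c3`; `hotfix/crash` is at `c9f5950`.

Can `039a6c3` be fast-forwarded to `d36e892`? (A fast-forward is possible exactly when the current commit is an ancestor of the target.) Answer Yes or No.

No

A fast-forward from 039a6c3 to d36e892 is possible iff 039a6c3 is an ancestor of d36e892.
Ancestors of d36e892: {3abe24e, 549ae49, 7b7772b, c9f5950, d36e892, db2376d, e0cf079}.
039a6c3 is not among them, so fast-forward is not possible.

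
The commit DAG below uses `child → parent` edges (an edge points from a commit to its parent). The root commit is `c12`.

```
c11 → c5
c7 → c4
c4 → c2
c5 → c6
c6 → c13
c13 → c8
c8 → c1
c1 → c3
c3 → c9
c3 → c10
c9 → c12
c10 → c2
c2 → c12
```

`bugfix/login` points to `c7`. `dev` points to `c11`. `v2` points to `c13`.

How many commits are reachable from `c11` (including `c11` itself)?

Walking parent pointers from c11: reachable set = {c1, c10, c11, c12, c13, c2, c3, c5, c6, c8, c9}.
That is 11 commits.

11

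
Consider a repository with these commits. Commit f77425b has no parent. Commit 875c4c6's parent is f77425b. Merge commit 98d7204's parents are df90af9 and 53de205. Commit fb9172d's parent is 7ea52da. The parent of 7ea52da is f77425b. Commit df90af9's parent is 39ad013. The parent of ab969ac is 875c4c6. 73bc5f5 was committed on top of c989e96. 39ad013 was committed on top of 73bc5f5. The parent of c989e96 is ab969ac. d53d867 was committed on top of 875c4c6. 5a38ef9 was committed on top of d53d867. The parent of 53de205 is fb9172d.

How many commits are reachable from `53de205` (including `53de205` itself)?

Walking parent pointers from 53de205: reachable set = {53de205, 7ea52da, f77425b, fb9172d}.
That is 4 commits.

4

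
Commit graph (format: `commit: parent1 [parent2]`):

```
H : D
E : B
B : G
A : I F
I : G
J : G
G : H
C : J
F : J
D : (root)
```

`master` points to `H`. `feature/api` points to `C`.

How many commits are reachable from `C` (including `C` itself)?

5

Walking parent pointers from C: reachable set = {C, D, G, H, J}.
That is 5 commits.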